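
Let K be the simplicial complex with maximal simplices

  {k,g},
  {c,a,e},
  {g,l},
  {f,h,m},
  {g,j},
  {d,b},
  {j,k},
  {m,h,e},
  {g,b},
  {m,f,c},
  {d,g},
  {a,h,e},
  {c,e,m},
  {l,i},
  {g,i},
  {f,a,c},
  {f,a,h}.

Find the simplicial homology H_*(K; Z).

K has 13 vertices, 21 edges, 8 triangles.
rank ∂_0 = 0, rank ∂_1 = 11 ⇒ b_0 = 13 − 0 − 11 = 2; all invariant factors of ∂_1 are 1 so no torsion. So H_0 = Z^2.
rank ∂_1 = 11, rank ∂_2 = 7 ⇒ b_1 = 21 − 11 − 7 = 3; all invariant factors of ∂_2 are 1 so no torsion. So H_1 = Z^3.
rank ∂_2 = 7, rank ∂_3 = 0 ⇒ b_2 = 8 − 7 − 0 = 1. So H_2 = Z.

H_0 ≅ Z^2,  H_1 ≅ Z^3,  H_2 ≅ Z.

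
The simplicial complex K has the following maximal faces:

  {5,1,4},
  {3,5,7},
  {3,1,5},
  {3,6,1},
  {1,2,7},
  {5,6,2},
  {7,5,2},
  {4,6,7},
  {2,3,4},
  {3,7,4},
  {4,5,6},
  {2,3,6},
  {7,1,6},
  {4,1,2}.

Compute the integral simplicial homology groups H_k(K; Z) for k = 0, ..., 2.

We work with the vertex ordering 1 < 2 < 3 < 4 < 5 < 6 < 7. The simplices of K, each written with vertices in increasing order, are:

  0-simplices (7): [1], [2], [3], [4], [5], [6], [7]
  1-simplices (21): [1,2], [1,3], [1,4], [1,5], [1,6], [1,7], [2,3], [2,4], [2,5], [2,6], [2,7], [3,4], [3,5], [3,6], [3,7], [4,5], [4,6], [4,7], [5,6], [5,7], [6,7]
  2-simplices (14): [1,2,4], [1,2,7], [1,3,5], [1,3,6], [1,4,5], [1,6,7], [2,3,4], [2,3,6], [2,5,6], [2,5,7], [3,4,7], [3,5,7], [4,5,6], [4,6,7]

giving chain groups C_0 ≅ Z^7, C_1 ≅ Z^21, C_2 ≅ Z^14.

The boundary map ∂_1: C_1 → C_0 maps an edge to its endpoints' difference, ∂[p,q] = q − p. For instance
  ∂[2,6] = [6] − [2].
As a 7×21 matrix over Z this has rank 6, with invariant factors (1,1,1,1,1,1).

Boundary ∂_2: C_2 → C_1 acts by ∂[p,q,r] = [q,r] − [p,r] + [p,q]. For instance
  ∂[2,5,6] = [5,6] − [2,6] + [2,5],
  ∂[1,6,7] = [6,7] − [1,7] + [1,6].
This gives a 21×14 integer matrix of rank 13; reducing to Smith normal form yields diagonal entries (1,1,1,1,1,1,1,1,1,1,1,1,1).

From H_k ≅ ker(∂_k) / im(∂_{k+1}) we obtain:

  H_0: rank C_0 − rank ∂_1 = 7 − 6 = 1, and the invariant factors of ∂_1 are all 1, so H_0 ≅ Z.
  H_1: rank ker ∂_1 − rank ∂_2 = (21 − 6) − 13 = 2, and the invariant factors of ∂_2 are all 1, so H_1 ≅ Z^2.
  H_2: rank ker ∂_2 − rank ∂_3 = (14 − 13) − 0 = 1, and there is no ∂_3, so H_2 ≅ Z.

As a check, the Euler characteristic is 7 − 21 + 14 = 0, which agrees with 1 − 2 + 1 = 0.

H_0 ≅ Z,  H_1 ≅ Z^2,  H_2 ≅ Z.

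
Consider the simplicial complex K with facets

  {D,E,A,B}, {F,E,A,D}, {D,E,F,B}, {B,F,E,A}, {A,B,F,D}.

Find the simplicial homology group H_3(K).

H_3 = Z.

Take the total order A < B < D < E < F on the vertex set. Then K (dimension 3) consists of the simplices:

  0-simplices (5): A, B, D, E, F
  1-simplices (10): AB, AD, AE, AF, BD, BE, BF, DE, DF, EF
  2-simplices (10): ABD, ABE, ABF, ADE, ADF, AEF, BDE, BDF, BEF, DEF
  3-simplices (5): ABDE, ABDF, ABEF, ADEF, BDEF

Hence C_0 ≅ Z^5, C_1 ≅ Z^10, C_2 ≅ Z^10, C_3 ≅ Z^5.

∂_1: C_1 → C_0 is given by ∂[p,q] = [q] − [p]. For instance
  ∂EF = F − E.
The resulting 5×10 matrix has rank 4, and its Smith normal form has invariant factors (1,1,1,1).

∂_2: C_2 → C_1 sends each 2-simplex [p,q,r] to [q,r] − [p,r] + [p,q]. For instance
  ∂ABE = BE − AE + AB,
  ∂BDF = DF − BF + BD.
This gives a 10×10 integer matrix of rank 6; reducing to Smith normal form yields diagonal entries (1,1,1,1,1,1).

Boundary ∂_3: C_3 → C_2 sends each 3-simplex σ to the alternating sum Σ_i (−1)^i (σ with its i-th vertex removed). For instance
  ∂ADEF = DEF − AEF + ADF − ADE,
  ∂ABDE = BDE − ADE + ABE − ABD.
This gives a 10×5 integer matrix of rank 4; reducing to Smith normal form yields diagonal entries (1,1,1,1).

Reading off H_k = ker ∂_k / im ∂_{k+1}:

  H_3: rank ker ∂_3 − rank ∂_4 = (5 − 4) − 0 = 1, and there is no ∂_4, so H_3 = Z.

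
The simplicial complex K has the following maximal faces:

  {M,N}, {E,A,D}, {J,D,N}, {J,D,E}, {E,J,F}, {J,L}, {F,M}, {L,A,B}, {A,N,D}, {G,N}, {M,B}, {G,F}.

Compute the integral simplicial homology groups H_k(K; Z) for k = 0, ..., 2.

Fix the vertex order A < B < D < E < F < G < J < L < M < N and write every simplex with vertices in increasing order. Then dim K = 2 and the simplices of K are:

  0-simplices (10): A, B, D, E, F, G, J, L, M, N
  1-simplices (19): AB, AD, AE, AL, AN, BL, BM, DE, DJ, DN, EF, EJ, FG, FJ, FM, GN, JL, JN, MN
  2-simplices (6): ABL, ADE, ADN, DEJ, DJN, EFJ

so the chain groups are C_0 ≅ Z^10, C_1 ≅ Z^19, C_2 ≅ Z^6.

Boundary ∂_1: C_1 → C_0 maps an edge to its endpoints' difference, ∂[p,q] = q − p.
The resulting 10×19 matrix has rank 9, and its Smith normal form has invariant factors (1,1,1,1,1,1,1,1,1).

The boundary map ∂_2: C_2 → C_1 acts by ∂[p,q,r] = [q,r] − [p,r] + [p,q]. For instance
  ∂DEJ = EJ − DJ + DE,
  ∂ADN = DN − AN + AD.
The 19×6 boundary matrix has rank 6 and Smith normal form diag(1,1,1,1,1,1).

From H_k ≅ ker(∂_k) / im(∂_{k+1}) we obtain:

  H_0: rank C_0 − rank ∂_1 = 10 − 9 = 1, and the invariant factors of ∂_1 are all 1, so H_0 = Z.
  H_1: rank ker ∂_1 − rank ∂_2 = (19 − 9) − 6 = 4, and the invariant factors of ∂_2 are all 1, so H_1 = Z^4.
  H_2: rank ker ∂_2 − rank ∂_3 = (6 − 6) − 0 = 0, and there is no ∂_3, so H_2 = 0.

As a check, the Euler characteristic is 10 − 19 + 6 = -3, which agrees with 1 − 4 + 0 = -3.

H_0 ≅ Z,  H_1 ≅ Z^4,  H_2 = 0.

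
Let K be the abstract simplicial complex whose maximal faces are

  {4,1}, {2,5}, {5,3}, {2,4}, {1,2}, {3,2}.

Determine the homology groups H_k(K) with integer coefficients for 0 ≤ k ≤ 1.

H_0 = Z,  H_1 = Z^2.

Fix the vertex order 1 < 2 < 3 < 4 < 5 and write every simplex with vertices in increasing order. Then dim K = 1 and the simplices of K are:

  0-simplices (5): [1], [2], [3], [4], [5]
  1-simplices (6): [1,2], [1,4], [2,3], [2,4], [2,5], [3,5]

Hence C_0 ≅ Z^5, C_1 ≅ Z^6.

∂_1: C_1 → C_0 is given by ∂[p,q] = [q] − [p]. For instance
  ∂[1,2] = [2] − [1].
The 5×6 boundary matrix has rank 4 and Smith normal form diag(1,1,1,1).

From H_k ≅ ker(∂_k) / im(∂_{k+1}) we obtain:

  H_0: rank C_0 − rank ∂_1 = 5 − 4 = 1, and the invariant factors of ∂_1 are all 1, so H_0 = Z.
  H_1: rank ker ∂_1 − rank ∂_2 = (6 − 4) − 0 = 2, and there is no ∂_2, so H_1 = Z^2.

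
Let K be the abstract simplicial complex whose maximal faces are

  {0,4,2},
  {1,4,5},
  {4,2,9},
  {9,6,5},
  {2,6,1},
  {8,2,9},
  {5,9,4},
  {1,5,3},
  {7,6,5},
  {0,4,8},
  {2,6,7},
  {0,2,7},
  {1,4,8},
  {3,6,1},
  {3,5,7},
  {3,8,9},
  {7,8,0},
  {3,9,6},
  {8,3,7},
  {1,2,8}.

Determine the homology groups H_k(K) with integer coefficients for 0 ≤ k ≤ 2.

K has 10 vertices, 30 edges, 20 triangles.
rank ∂_0 = 0, rank ∂_1 = 9 ⇒ b_0 = 10 − 0 − 9 = 1; all invariant factors of ∂_1 are 1 so no torsion. So H_0 = Z.
rank ∂_1 = 9, rank ∂_2 = 20 ⇒ b_1 = 30 − 9 − 20 = 1; ∂_2 has invariant factor(s) [2] giving torsion. So H_1 = Z ⊕ Z/2Z.
rank ∂_2 = 20, rank ∂_3 = 0 ⇒ b_2 = 20 − 20 − 0 = 0. So H_2 = 0.

H_0 ≅ Z,  H_1 ≅ Z ⊕ Z/2Z,  H_2 = 0.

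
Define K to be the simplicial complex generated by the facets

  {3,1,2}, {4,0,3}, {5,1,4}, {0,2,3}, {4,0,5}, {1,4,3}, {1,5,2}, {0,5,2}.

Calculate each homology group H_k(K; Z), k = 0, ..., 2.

Fix the vertex order 0 < 1 < 2 < 3 < 4 < 5 and write every simplex with vertices in increasing order. Then dim K = 2 and the simplices of K are:

  0-simplices (6): [0], [1], [2], [3], [4], [5]
  1-simplices (12): [0,2], [0,3], [0,4], [0,5], [1,2], [1,3], [1,4], [1,5], [2,3], [2,5], [3,4], [4,5]
  2-simplices (8): [0,2,3], [0,2,5], [0,3,4], [0,4,5], [1,2,3], [1,2,5], [1,3,4], [1,4,5]

so the chain groups are C_0 ≅ Z^6, C_1 ≅ Z^12, C_2 ≅ Z^8.

The boundary map ∂_1: C_1 → C_0 maps an edge to its endpoints' difference, ∂[p,q] = q − p. For instance
  ∂[2,3] = [3] − [2].
The resulting 6×12 matrix has rank 5, and its Smith normal form has invariant factors (1,1,1,1,1).

∂_2: C_2 → C_1 maps a triangle to the signed sum of its edges. For instance
  ∂[0,2,5] = [2,5] − [0,5] + [0,2],
  ∂[1,2,3] = [2,3] − [1,3] + [1,2].
This gives a 12×8 integer matrix of rank 7; reducing to Smith normal form yields diagonal entries (1,1,1,1,1,1,1).

Reading off H_k = ker ∂_k / im ∂_{k+1}:

  H_0: rank C_0 − rank ∂_1 = 6 − 5 = 1, and the invariant factors of ∂_1 are all 1, so H_0 = Z.
  H_1: rank ker ∂_1 − rank ∂_2 = (12 − 5) − 7 = 0, and the invariant factors of ∂_2 are all 1, so H_1 = 0.
  H_2: rank ker ∂_2 − rank ∂_3 = (8 − 7) − 0 = 1, and there is no ∂_3, so H_2 = Z.

As a check, the Euler characteristic is 6 − 12 + 8 = 2, which agrees with 1 − 0 + 1 = 2.
(K is a triangulation of the 2-sphere S^2.)

H_0 ≅ Z,  H_1 = 0,  H_2 ≅ Z.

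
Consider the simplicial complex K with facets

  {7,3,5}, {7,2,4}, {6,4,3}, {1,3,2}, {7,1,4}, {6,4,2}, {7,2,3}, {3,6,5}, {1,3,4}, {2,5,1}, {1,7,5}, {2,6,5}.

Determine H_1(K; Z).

H_1 ≅ Z/2.

Fix the vertex order 1 < 2 < 3 < 4 < 5 < 6 < 7 and write every simplex with vertices in increasing order. Then dim K = 2 and the simplices of K are:

  0-simplices (7): [1], [2], [3], [4], [5], [6], [7]
  1-simplices (18): [1,2], [1,3], [1,4], [1,5], [1,7], [2,3], [2,4], [2,5], [2,6], [2,7], [3,4], [3,5], [3,6], [3,7], [4,6], [4,7], [5,6], [5,7]
  2-simplices (12): [1,2,3], [1,2,5], [1,3,4], [1,4,7], [1,5,7], [2,3,7], [2,4,6], [2,4,7], [2,5,6], [3,4,6], [3,5,6], [3,5,7]

Hence C_0 ≅ Z^7, C_1 ≅ Z^18, C_2 ≅ Z^12.

The boundary map ∂_1: C_1 → C_0 maps an edge to its endpoints' difference, ∂[p,q] = q − p.
The resulting 7×18 matrix has rank 6, and its Smith normal form has invariant factors (1,1,1,1,1,1).

Boundary ∂_2: C_2 → C_1 maps a triangle to the signed sum of its edges. For instance
  ∂[1,2,3] = [2,3] − [1,3] + [1,2],
  ∂[3,5,7] = [5,7] − [3,7] + [3,5].
This gives a 18×12 integer matrix of rank 12; reducing to Smith normal form yields diagonal entries (1,1,1,1,1,1,1,1,1,1,1,2).

Computing H_k = (kernel of ∂_k) / (image of ∂_{k+1}):

  H_1: rank ker ∂_1 − rank ∂_2 = (18 − 6) − 12 = 0, and ∂_2 has invariant factor 2 > 1, so H_1 ≅ Z/2.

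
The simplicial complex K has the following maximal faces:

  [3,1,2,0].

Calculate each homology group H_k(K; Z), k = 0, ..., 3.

H_0 = Z,  H_1 = 0,  H_2 = 0,  H_3 = 0.

K has 4 vertices, 6 edges, 4 triangles, 1 3-simplex.
rank ∂_0 = 0, rank ∂_1 = 3 ⇒ b_0 = 4 − 0 − 3 = 1; all invariant factors of ∂_1 are 1 so no torsion. So H_0 ≅ Z.
rank ∂_1 = 3, rank ∂_2 = 3 ⇒ b_1 = 6 − 3 − 3 = 0; all invariant factors of ∂_2 are 1 so no torsion. So H_1 ≅ 0.
rank ∂_2 = 3, rank ∂_3 = 1 ⇒ b_2 = 4 − 3 − 1 = 0; all invariant factors of ∂_3 are 1 so no torsion. So H_2 ≅ 0.
rank ∂_3 = 1, rank ∂_4 = 0 ⇒ b_3 = 1 − 1 − 0 = 0. So H_3 ≅ 0.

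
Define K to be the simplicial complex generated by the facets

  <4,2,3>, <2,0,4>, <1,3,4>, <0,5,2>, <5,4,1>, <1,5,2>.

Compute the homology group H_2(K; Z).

Fix the vertex order 0 < 1 < 2 < 3 < 4 < 5 and write every simplex with vertices in increasing order. Then dim K = 2 and the simplices of K are:

  0-simplices (6): [0], [1], [2], [3], [4], [5]
  1-simplices (12): [0,2], [0,4], [0,5], [1,2], [1,3], [1,4], [1,5], [2,3], [2,4], [2,5], [3,4], [4,5]
  2-simplices (6): [0,2,4], [0,2,5], [1,2,5], [1,3,4], [1,4,5], [2,3,4]

Hence C_0 ≅ Z^6, C_1 ≅ Z^12, C_2 ≅ Z^6.

∂_1: C_1 → C_0 maps an edge to its endpoints' difference, ∂[p,q] = q − p. For instance
  ∂[1,4] = [4] − [1].
This gives a 6×12 integer matrix of rank 5; reducing to Smith normal form yields diagonal entries (1,1,1,1,1).

The boundary map ∂_2: C_2 → C_1 sends each 2-simplex [p,q,r] to [q,r] − [p,r] + [p,q]. For instance
  ∂[1,2,5] = [2,5] − [1,5] + [1,2],
  ∂[0,2,5] = [2,5] − [0,5] + [0,2].
This gives a 12×6 integer matrix of rank 6; reducing to Smith normal form yields diagonal entries (1,1,1,1,1,1).

From H_k ≅ ker(∂_k) / im(∂_{k+1}) we obtain:

  H_2: rank ker ∂_2 − rank ∂_3 = (6 − 6) − 0 = 0, and there is no ∂_3, so H_2 ≅ 0.

(K is a triangulation of the cylinder S^1 x I.)

H_2 ≅ 0.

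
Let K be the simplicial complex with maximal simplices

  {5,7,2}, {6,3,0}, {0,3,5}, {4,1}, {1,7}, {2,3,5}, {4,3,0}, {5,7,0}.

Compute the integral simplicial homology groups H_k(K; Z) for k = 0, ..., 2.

We work with the vertex ordering 0 < 1 < 2 < 3 < 4 < 5 < 6 < 7. The simplices of K, each written with vertices in increasing order, are:

  0-simplices (8): [0], [1], [2], [3], [4], [5], [6], [7]
  1-simplices (14): [0,3], [0,4], [0,5], [0,6], [0,7], [1,4], [1,7], [2,3], [2,5], [2,7], [3,4], [3,5], [3,6], [5,7]
  2-simplices (6): [0,3,4], [0,3,5], [0,3,6], [0,5,7], [2,3,5], [2,5,7]

giving chain groups C_0 ≅ Z^8, C_1 ≅ Z^14, C_2 ≅ Z^6.

Boundary ∂_1: C_1 → C_0 maps an edge to its endpoints' difference, ∂[p,q] = q − p. For instance
  ∂[2,3] = [3] − [2].
This gives a 8×14 integer matrix of rank 7; reducing to Smith normal form yields diagonal entries (1,1,1,1,1,1,1).

Boundary ∂_2: C_2 → C_1 maps a triangle to the signed sum of its edges. For instance
  ∂[0,3,6] = [3,6] − [0,6] + [0,3],
  ∂[0,3,5] = [3,5] − [0,5] + [0,3].
The resulting 14×6 matrix has rank 6, and its Smith normal form has invariant factors (1,1,1,1,1,1).

From H_k ≅ ker(∂_k) / im(∂_{k+1}) we obtain:

  H_0: rank C_0 − rank ∂_1 = 8 − 7 = 1, and the invariant factors of ∂_1 are all 1, so H_0 ≅ Z.
  H_1: rank ker ∂_1 − rank ∂_2 = (14 − 7) − 6 = 1, and the invariant factors of ∂_2 are all 1, so H_1 ≅ Z.
  H_2: rank ker ∂_2 − rank ∂_3 = (6 − 6) − 0 = 0, and there is no ∂_3, so H_2 ≅ 0.

As a check, the Euler characteristic is 8 − 14 + 6 = 0, which agrees with 1 − 1 + 0 = 0.

H_0 = Z,  H_1 = Z,  H_2 = 0.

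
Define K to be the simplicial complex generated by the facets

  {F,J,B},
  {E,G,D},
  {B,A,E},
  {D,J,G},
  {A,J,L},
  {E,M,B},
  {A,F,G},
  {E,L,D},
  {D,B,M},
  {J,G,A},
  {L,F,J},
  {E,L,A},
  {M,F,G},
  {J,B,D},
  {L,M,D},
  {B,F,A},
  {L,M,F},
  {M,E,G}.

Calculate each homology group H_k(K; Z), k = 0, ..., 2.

H_0 ≅ Z,  H_1 ≅ Z × Z/2,  H_2 = 0.

Fix the vertex order A < B < D < E < F < G < J < L < M and write every simplex with vertices in increasing order. Then dim K = 2 and the simplices of K are:

  0-simplices (9): A, B, D, E, F, G, J, L, M
  1-simplices (27): AB, AE, AF, AG, AJ, AL, BD, BE, BF, BJ, BM, DE, DG, DJ, DL, DM, EG, EL, EM, FG, FJ, FL, FM, GJ, GM, JL, LM
  2-simplices (18): ABE, ABF, AEL, AFG, AGJ, AJL, BDJ, BDM, BEM, BFJ, DEG, DEL, DGJ, DLM, EGM, FGM, FJL, FLM

Hence C_0 ≅ Z^9, C_1 ≅ Z^27, C_2 ≅ Z^18.

∂_1: C_1 → C_0 sends each edge [p,q] (with p < q) to q − p. For instance
  ∂AB = B − A.
As a 9×27 matrix over Z this has rank 8, with invariant factors (1,1,1,1,1,1,1,1).

∂_2: C_2 → C_1 acts by ∂[p,q,r] = [q,r] − [p,r] + [p,q]. For instance
  ∂BDJ = DJ − BJ + BD,
  ∂AEL = EL − AL + AE.
As a 27×18 matrix over Z this has rank 18, with invariant factors (1,1,1,1,1,1,1,1,1,1,1,1,1,1,1,1,1,2).

Computing H_k = (kernel of ∂_k) / (image of ∂_{k+1}):

  H_0: rank C_0 − rank ∂_1 = 9 − 8 = 1, and the invariant factors of ∂_1 are all 1, so H_0 ≅ Z.
  H_1: rank ker ∂_1 − rank ∂_2 = (27 − 8) − 18 = 1, and ∂_2 has invariant factor 2 > 1, so H_1 ≅ Z × Z/2.
  H_2: rank ker ∂_2 − rank ∂_3 = (18 − 18) − 0 = 0, and there is no ∂_3, so H_2 ≅ 0.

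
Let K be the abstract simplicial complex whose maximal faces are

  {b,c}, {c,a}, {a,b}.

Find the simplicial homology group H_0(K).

H_0 ≅ Z.

K has 3 vertices, 3 edges.
rank ∂_0 = 0, rank ∂_1 = 2 ⇒ b_0 = 3 − 0 − 2 = 1; all invariant factors of ∂_1 are 1 so no torsion. So H_0 = Z.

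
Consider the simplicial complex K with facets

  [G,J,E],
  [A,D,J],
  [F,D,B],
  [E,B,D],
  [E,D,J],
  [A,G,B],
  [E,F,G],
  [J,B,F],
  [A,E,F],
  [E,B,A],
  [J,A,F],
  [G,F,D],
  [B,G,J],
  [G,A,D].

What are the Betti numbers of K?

We work with the vertex ordering A < B < D < E < F < G < J. The simplices of K, each written with vertices in increasing order, are:

  0-simplices (7): A, B, D, E, F, G, J
  1-simplices (21): AB, AD, AE, AF, AG, AJ, BD, BE, BF, BG, BJ, DE, DF, DG, DJ, EF, EG, EJ, FG, FJ, GJ
  2-simplices (14): ABE, ABG, ADG, ADJ, AEF, AFJ, BDE, BDF, BFJ, BGJ, DEJ, DFG, EFG, EGJ

so the chain groups are C_0 ≅ Z^7, C_1 ≅ Z^21, C_2 ≅ Z^14.

∂_1: C_1 → C_0 maps an edge to its endpoints' difference, ∂[p,q] = q − p.
The 7×21 boundary matrix has rank 6 and Smith normal form diag(1,1,1,1,1,1).

The boundary map ∂_2: C_2 → C_1 sends each 2-simplex [p,q,r] to [q,r] − [p,r] + [p,q]. For instance
  ∂ADG = DG − AG + AD,
  ∂ABG = BG − AG + AB.
As a 21×14 matrix over Z this has rank 13, with invariant factors (1,1,1,1,1,1,1,1,1,1,1,1,1).

Now H_k = ker ∂_k / im ∂_{k+1}, so:

  H_0: rank C_0 − rank ∂_1 = 7 − 6 = 1, and the invariant factors of ∂_1 are all 1, so H_0 = Z.
  H_1: rank ker ∂_1 − rank ∂_2 = (21 − 6) − 13 = 2, and the invariant factors of ∂_2 are all 1, so H_1 = Z^2.
  H_2: rank ker ∂_2 − rank ∂_3 = (14 − 13) − 0 = 1, and there is no ∂_3, so H_2 = Z.

As a check, the Euler characteristic is 7 − 21 + 14 = 0, which agrees with 1 − 2 + 1 = 0.
(K is a triangulation of the torus T^2.)

Hence the Betti numbers are b_0 = 1, b_1 = 2, b_2 = 1.

b_0 = 1, b_1 = 2, b_2 = 1.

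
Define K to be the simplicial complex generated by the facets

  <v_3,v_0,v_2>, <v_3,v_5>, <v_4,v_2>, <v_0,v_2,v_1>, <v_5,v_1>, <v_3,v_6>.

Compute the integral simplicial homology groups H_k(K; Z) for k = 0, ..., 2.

We work with the vertex ordering v_0 < v_1 < v_2 < v_3 < v_4 < v_5 < v_6. The simplices of K, each written with vertices in increasing order, are:

  0-simplices (7): [v_0], [v_1], [v_2], [v_3], [v_4], [v_5], [v_6]
  1-simplices (9): [v_0,v_1], [v_0,v_2], [v_0,v_3], [v_1,v_2], [v_1,v_5], [v_2,v_3], [v_2,v_4], [v_3,v_5], [v_3,v_6]
  2-simplices (2): [v_0,v_1,v_2], [v_0,v_2,v_3]

so the chain groups are C_0 ≅ Z^7, C_1 ≅ Z^9, C_2 ≅ Z^2.

∂_1: C_1 → C_0 maps an edge to its endpoints' difference, ∂[p,q] = q − p. For instance
  ∂[v_3,v_6] = [v_6] − [v_3].
The 7×9 boundary matrix has rank 6 and Smith normal form diag(1,1,1,1,1,1).

The boundary map ∂_2: C_2 → C_1 maps a triangle to the signed sum of its edges. For instance
  ∂[v_0,v_1,v_2] = [v_1,v_2] − [v_0,v_2] + [v_0,v_1],
  ∂[v_0,v_2,v_3] = [v_2,v_3] − [v_0,v_3] + [v_0,v_2].
This gives a 9×2 integer matrix of rank 2; reducing to Smith normal form yields diagonal entries (1,1).

Computing H_k = (kernel of ∂_k) / (image of ∂_{k+1}):

  H_0: rank C_0 − rank ∂_1 = 7 − 6 = 1, and the invariant factors of ∂_1 are all 1, so H_0 ≅ Z.
  H_1: rank ker ∂_1 − rank ∂_2 = (9 − 6) − 2 = 1, and the invariant factors of ∂_2 are all 1, so H_1 ≅ Z.
  H_2: rank ker ∂_2 − rank ∂_3 = (2 − 2) − 0 = 0, and there is no ∂_3, so H_2 ≅ 0.

H_0 ≅ Z,  H_1 ≅ Z,  H_2 = 0.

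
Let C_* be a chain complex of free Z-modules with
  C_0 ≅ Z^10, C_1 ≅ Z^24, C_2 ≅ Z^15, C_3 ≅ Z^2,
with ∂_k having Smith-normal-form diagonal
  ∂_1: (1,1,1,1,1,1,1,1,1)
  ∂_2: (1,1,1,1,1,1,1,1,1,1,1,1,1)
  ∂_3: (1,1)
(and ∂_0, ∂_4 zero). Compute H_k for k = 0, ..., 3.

H_0 ≅ Z,  H_1 ≅ Z^2,  H_2 = 0,  H_3 = 0.

H_0: b_0 = 10 − 0 − 9 = 1; torsion from ∂_1 factors > 1: none. So H_0 ≅ Z.
H_1: b_1 = 24 − 9 − 13 = 2; torsion from ∂_2 factors > 1: none. So H_1 ≅ Z^2.
H_2: b_2 = 15 − 13 − 2 = 0; torsion from ∂_3 factors > 1: none. So H_2 ≅ 0.
H_3: b_3 = 2 − 2 − 0 = 0; torsion from ∂_4 factors > 1: none. So H_3 ≅ 0.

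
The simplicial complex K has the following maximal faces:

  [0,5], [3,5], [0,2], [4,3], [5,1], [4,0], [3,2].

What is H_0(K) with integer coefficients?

H_0 ≅ Z.

K has 6 vertices, 7 edges.
rank ∂_0 = 0, rank ∂_1 = 5 ⇒ b_0 = 6 − 0 − 5 = 1; all invariant factors of ∂_1 are 1 so no torsion. So H_0 ≅ Z.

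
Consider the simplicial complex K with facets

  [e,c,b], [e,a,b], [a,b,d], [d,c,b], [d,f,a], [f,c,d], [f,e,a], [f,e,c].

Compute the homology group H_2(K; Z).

H_2 = Z.

Order the vertices as a < b < c < d < e < f. Listing each simplex with vertices in this order, K has dimension 2 with simplices:

  0-simplices (6): a, b, c, d, e, f
  1-simplices (12): ab, ad, ae, af, bc, bd, be, cd, ce, cf, df, ef
  2-simplices (8): abd, abe, adf, aef, bcd, bce, cdf, cef

Hence C_0 ≅ Z^6, C_1 ≅ Z^12, C_2 ≅ Z^8.

∂_1: C_1 → C_0 is given by ∂[p,q] = [q] − [p]. For instance
  ∂df = f − d.
The 6×12 boundary matrix has rank 5 and Smith normal form diag(1,1,1,1,1).

∂_2: C_2 → C_1 acts by ∂[p,q,r] = [q,r] − [p,r] + [p,q]. For instance
  ∂bcd = cd − bd + bc,
  ∂abe = be − ae + ab.
The resulting 12×8 matrix has rank 7, and its Smith normal form has invariant factors (1,1,1,1,1,1,1).

Reading off H_k = ker ∂_k / im ∂_{k+1}:

  H_2: rank ker ∂_2 − rank ∂_3 = (8 − 7) − 0 = 1, and there is no ∂_3, so H_2 = Z.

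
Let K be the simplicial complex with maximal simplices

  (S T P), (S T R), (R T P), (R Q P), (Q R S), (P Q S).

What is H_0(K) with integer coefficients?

Order the vertices as P < Q < R < S < T. Listing each simplex with vertices in this order, K has dimension 2 with simplices:

  0-simplices (5): P, Q, R, S, T
  1-simplices (9): PQ, PR, PS, PT, QR, QS, RS, RT, ST
  2-simplices (6): PQR, PQS, PRT, PST, QRS, RST

giving chain groups C_0 ≅ Z^5, C_1 ≅ Z^9, C_2 ≅ Z^6.

∂_1: C_1 → C_0 maps an edge to its endpoints' difference, ∂[p,q] = q − p. For instance
  ∂RT = T − R.
As a 5×9 matrix over Z this has rank 4, with invariant factors (1,1,1,1).

∂_2: C_2 → C_1 acts by ∂[p,q,r] = [q,r] − [p,r] + [p,q]. For instance
  ∂PRT = RT − PT + PR,
  ∂PQS = QS − PS + PQ.
The resulting 9×6 matrix has rank 5, and its Smith normal form has invariant factors (1,1,1,1,1).

Now H_k = ker ∂_k / im ∂_{k+1}, so:

  H_0: rank C_0 − rank ∂_1 = 5 − 4 = 1, and the invariant factors of ∂_1 are all 1, so H_0 = Z.

(K is a triangulation of the 2-sphere S^2.)

H_0 ≅ Z.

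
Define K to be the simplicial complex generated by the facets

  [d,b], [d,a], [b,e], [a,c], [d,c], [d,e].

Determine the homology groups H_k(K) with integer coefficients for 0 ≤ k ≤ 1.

H_0 = Z,  H_1 = Z^2.

We work with the vertex ordering a < b < c < d < e. The simplices of K, each written with vertices in increasing order, are:

  0-simplices (5): a, b, c, d, e
  1-simplices (6): ac, ad, bd, be, cd, de

giving chain groups C_0 ≅ Z^5, C_1 ≅ Z^6.

The boundary map ∂_1: C_1 → C_0 maps an edge to its endpoints' difference, ∂[p,q] = q − p.
This gives a 5×6 integer matrix of rank 4; reducing to Smith normal form yields diagonal entries (1,1,1,1).

Computing H_k = (kernel of ∂_k) / (image of ∂_{k+1}):

  H_0: rank C_0 − rank ∂_1 = 5 − 4 = 1, and the invariant factors of ∂_1 are all 1, so H_0 ≅ Z.
  H_1: rank ker ∂_1 − rank ∂_2 = (6 − 4) − 0 = 2, and there is no ∂_2, so H_1 ≅ Z^2.

(K is a triangulation of a wedge of 2 circles.)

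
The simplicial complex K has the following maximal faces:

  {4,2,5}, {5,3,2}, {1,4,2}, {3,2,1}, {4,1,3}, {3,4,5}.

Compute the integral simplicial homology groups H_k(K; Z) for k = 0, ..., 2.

H_0 ≅ Z,  H_1 = 0,  H_2 ≅ Z.

K has 5 vertices, 9 edges, 6 triangles.
rank ∂_0 = 0, rank ∂_1 = 4 ⇒ b_0 = 5 − 0 − 4 = 1; all invariant factors of ∂_1 are 1 so no torsion. So H_0 ≅ Z.
rank ∂_1 = 4, rank ∂_2 = 5 ⇒ b_1 = 9 − 4 − 5 = 0; all invariant factors of ∂_2 are 1 so no torsion. So H_1 ≅ 0.
rank ∂_2 = 5, rank ∂_3 = 0 ⇒ b_2 = 6 − 5 − 0 = 1. So H_2 ≅ Z.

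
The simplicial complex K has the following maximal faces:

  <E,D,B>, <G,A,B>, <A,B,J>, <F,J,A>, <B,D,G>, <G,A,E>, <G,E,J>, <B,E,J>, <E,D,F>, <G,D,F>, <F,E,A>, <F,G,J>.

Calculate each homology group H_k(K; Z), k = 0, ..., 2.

Take the total order A < B < D < E < F < G < J on the vertex set. Then K (dimension 2) consists of the simplices:

  0-simplices (7): A, B, D, E, F, G, J
  1-simplices (18): AB, AE, AF, AG, AJ, BD, BE, BG, BJ, DE, DF, DG, EF, EG, EJ, FG, FJ, GJ
  2-simplices (12): ABG, ABJ, AEF, AEG, AFJ, BDE, BDG, BEJ, DEF, DFG, EGJ, FGJ

Hence C_0 ≅ Z^7, C_1 ≅ Z^18, C_2 ≅ Z^12.

The boundary map ∂_1: C_1 → C_0 sends each edge [p,q] (with p < q) to q − p.
As a 7×18 matrix over Z this has rank 6, with invariant factors (1,1,1,1,1,1).

Boundary ∂_2: C_2 → C_1 maps a triangle to the signed sum of its edges. For instance
  ∂AEF = EF − AF + AE,
  ∂FGJ = GJ − FJ + FG.
This gives a 18×12 integer matrix of rank 12; reducing to Smith normal form yields diagonal entries (1,1,1,1,1,1,1,1,1,1,1,2).

Computing H_k = (kernel of ∂_k) / (image of ∂_{k+1}):

  H_0: rank C_0 − rank ∂_1 = 7 − 6 = 1, and the invariant factors of ∂_1 are all 1, so H_0 ≅ Z.
  H_1: rank ker ∂_1 − rank ∂_2 = (18 − 6) − 12 = 0, and ∂_2 has invariant factor 2 > 1, so H_1 ≅ Z/2.
  H_2: rank ker ∂_2 − rank ∂_3 = (12 − 12) − 0 = 0, and there is no ∂_3, so H_2 ≅ 0.

H_0 = Z,  H_1 = Z/2,  H_2 = 0.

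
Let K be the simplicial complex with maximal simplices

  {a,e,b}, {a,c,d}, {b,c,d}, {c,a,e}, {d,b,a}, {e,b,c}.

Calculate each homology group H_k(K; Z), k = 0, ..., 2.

K has 5 vertices, 9 edges, 6 triangles.
rank ∂_0 = 0, rank ∂_1 = 4 ⇒ b_0 = 5 − 0 − 4 = 1; all invariant factors of ∂_1 are 1 so no torsion. So H_0 ≅ Z.
rank ∂_1 = 4, rank ∂_2 = 5 ⇒ b_1 = 9 − 4 − 5 = 0; all invariant factors of ∂_2 are 1 so no torsion. So H_1 ≅ 0.
rank ∂_2 = 5, rank ∂_3 = 0 ⇒ b_2 = 6 − 5 − 0 = 1. So H_2 ≅ Z.

H_0 ≅ Z,  H_1 = 0,  H_2 ≅ Z.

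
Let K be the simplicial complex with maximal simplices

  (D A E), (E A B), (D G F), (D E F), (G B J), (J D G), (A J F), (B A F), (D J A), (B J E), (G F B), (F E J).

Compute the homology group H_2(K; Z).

H_2 = 0.

Take the total order A < B < D < E < F < G < J on the vertex set. Then K (dimension 2) consists of the simplices:

  0-simplices (7): A, B, D, E, F, G, J
  1-simplices (18): AB, AD, AE, AF, AJ, BE, BF, BG, BJ, DE, DF, DG, DJ, EF, EJ, FG, FJ, GJ
  2-simplices (12): ABE, ABF, ADE, ADJ, AFJ, BEJ, BFG, BGJ, DEF, DFG, DGJ, EFJ

Hence C_0 ≅ Z^7, C_1 ≅ Z^18, C_2 ≅ Z^12.

The boundary map ∂_1: C_1 → C_0 is given by ∂[p,q] = [q] − [p].
The resulting 7×18 matrix has rank 6, and its Smith normal form has invariant factors (1,1,1,1,1,1).

The boundary map ∂_2: C_2 → C_1 maps a triangle to the signed sum of its edges. For instance
  ∂ABE = BE − AE + AB,
  ∂DEF = EF − DF + DE.
The 18×12 boundary matrix has rank 12 and Smith normal form diag(1,1,1,1,1,1,1,1,1,1,1,2).

Now H_k = ker ∂_k / im ∂_{k+1}, so:

  H_2: rank ker ∂_2 − rank ∂_3 = (12 − 12) − 0 = 0, and there is no ∂_3, so H_2 = 0.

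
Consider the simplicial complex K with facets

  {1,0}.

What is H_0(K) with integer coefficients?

Take the total order 0 < 1 on the vertex set. Then K (dimension 1) consists of the simplices:

  0-simplices (2): [0], [1]
  1-simplices (1): [0,1]

so the chain groups are C_0 ≅ Z^2, C_1 ≅ Z^1.

∂_1: C_1 → C_0 is given by ∂[p,q] = [q] − [p]. For instance
  ∂[0,1] = [1] − [0].
This gives a 2×1 integer matrix of rank 1; reducing to Smith normal form yields diagonal entries (1).

From H_k ≅ ker(∂_k) / im(∂_{k+1}) we obtain:

  H_0: rank C_0 − rank ∂_1 = 2 − 1 = 1, and the invariant factors of ∂_1 are all 1, so H_0 ≅ Z.

H_0 ≅ Z.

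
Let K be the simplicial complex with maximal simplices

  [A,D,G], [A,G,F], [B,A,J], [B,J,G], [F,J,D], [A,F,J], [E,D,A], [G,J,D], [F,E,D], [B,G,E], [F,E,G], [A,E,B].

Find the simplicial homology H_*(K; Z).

Take the total order A < B < D < E < F < G < J on the vertex set. Then K (dimension 2) consists of the simplices:

  0-simplices (7): A, B, D, E, F, G, J
  1-simplices (18): AB, AD, AE, AF, AG, AJ, BE, BG, BJ, DE, DF, DG, DJ, EF, EG, FG, FJ, GJ
  2-simplices (12): ABE, ABJ, ADE, ADG, AFG, AFJ, BEG, BGJ, DEF, DFJ, DGJ, EFG

so the chain groups are C_0 ≅ Z^7, C_1 ≅ Z^18, C_2 ≅ Z^12.

Boundary ∂_1: C_1 → C_0 sends each edge [p,q] (with p < q) to q − p.
As a 7×18 matrix over Z this has rank 6, with invariant factors (1,1,1,1,1,1).

Boundary ∂_2: C_2 → C_1 acts by ∂[p,q,r] = [q,r] − [p,r] + [p,q]. For instance
  ∂BEG = EG − BG + BE,
  ∂BGJ = GJ − BJ + BG.
The resulting 18×12 matrix has rank 12, and its Smith normal form has invariant factors (1,1,1,1,1,1,1,1,1,1,1,2).

Reading off H_k = ker ∂_k / im ∂_{k+1}:

  H_0: rank C_0 − rank ∂_1 = 7 − 6 = 1, and the invariant factors of ∂_1 are all 1, so H_0 = Z.
  H_1: rank ker ∂_1 − rank ∂_2 = (18 − 6) − 12 = 0, and ∂_2 has invariant factor 2 > 1, so H_1 = Z/2.
  H_2: rank ker ∂_2 − rank ∂_3 = (12 − 12) − 0 = 0, and there is no ∂_3, so H_2 = 0.

H_0 = Z,  H_1 = Z/2,  H_2 = 0.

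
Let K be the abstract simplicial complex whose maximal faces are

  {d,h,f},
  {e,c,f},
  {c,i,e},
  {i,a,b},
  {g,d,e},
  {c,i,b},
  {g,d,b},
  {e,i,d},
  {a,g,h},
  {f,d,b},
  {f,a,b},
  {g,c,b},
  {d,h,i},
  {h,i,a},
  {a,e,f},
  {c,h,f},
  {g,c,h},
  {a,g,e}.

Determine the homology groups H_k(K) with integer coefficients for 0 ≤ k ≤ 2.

Order the vertices as a < b < c < d < e < f < g < h < i. Listing each simplex with vertices in this order, K has dimension 2 with simplices:

  0-simplices (9): a, b, c, d, e, f, g, h, i
  1-simplices (27): ab, ae, af, ag, ah, ai, bc, bd, bf, bg, bi, ce, cf, cg, ch, ci, de, df, dg, dh, di, ef, eg, ei, fh, gh, hi
  2-simplices (18): abf, abi, aef, aeg, agh, ahi, bcg, bci, bdf, bdg, cef, cei, cfh, cgh, deg, dei, dfh, dhi

Hence C_0 ≅ Z^9, C_1 ≅ Z^27, C_2 ≅ Z^18.

The boundary map ∂_1: C_1 → C_0 is given by ∂[p,q] = [q] − [p]. For instance
  ∂bd = d − b.
The 9×27 boundary matrix has rank 8 and Smith normal form diag(1,1,1,1,1,1,1,1).

Boundary ∂_2: C_2 → C_1 sends each 2-simplex [p,q,r] to [q,r] − [p,r] + [p,q]. For instance
  ∂bdg = dg − bg + bd,
  ∂aef = ef − af + ae.
As a 27×18 matrix over Z this has rank 17, with invariant factors (1,1,1,1,1,1,1,1,1,1,1,1,1,1,1,1,1).

Now H_k = ker ∂_k / im ∂_{k+1}, so:

  H_0: rank C_0 − rank ∂_1 = 9 − 8 = 1, and the invariant factors of ∂_1 are all 1, so H_0 = Z.
  H_1: rank ker ∂_1 − rank ∂_2 = (27 − 8) − 17 = 2, and the invariant factors of ∂_2 are all 1, so H_1 = Z^2.
  H_2: rank ker ∂_2 − rank ∂_3 = (18 − 17) − 0 = 1, and there is no ∂_3, so H_2 = Z.

H_0 ≅ Z,  H_1 ≅ Z^2,  H_2 ≅ Z.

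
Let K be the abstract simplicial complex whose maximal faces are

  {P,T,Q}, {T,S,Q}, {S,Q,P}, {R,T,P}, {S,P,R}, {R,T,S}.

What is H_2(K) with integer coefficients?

H_2 = Z.

Order the vertices as P < Q < R < S < T. Listing each simplex with vertices in this order, K has dimension 2 with simplices:

  0-simplices (5): P, Q, R, S, T
  1-simplices (9): PQ, PR, PS, PT, QS, QT, RS, RT, ST
  2-simplices (6): PQS, PQT, PRS, PRT, QST, RST

Hence C_0 ≅ Z^5, C_1 ≅ Z^9, C_2 ≅ Z^6.

Boundary ∂_1: C_1 → C_0 sends each edge [p,q] (with p < q) to q − p.
The resulting 5×9 matrix has rank 4, and its Smith normal form has invariant factors (1,1,1,1).

The boundary map ∂_2: C_2 → C_1 acts by ∂[p,q,r] = [q,r] − [p,r] + [p,q]. For instance
  ∂PQS = QS − PS + PQ,
  ∂PQT = QT − PT + PQ.
As a 9×6 matrix over Z this has rank 5, with invariant factors (1,1,1,1,1).

Computing H_k = (kernel of ∂_k) / (image of ∂_{k+1}):

  H_2: rank ker ∂_2 − rank ∂_3 = (6 − 5) − 0 = 1, and there is no ∂_3, so H_2 = Z.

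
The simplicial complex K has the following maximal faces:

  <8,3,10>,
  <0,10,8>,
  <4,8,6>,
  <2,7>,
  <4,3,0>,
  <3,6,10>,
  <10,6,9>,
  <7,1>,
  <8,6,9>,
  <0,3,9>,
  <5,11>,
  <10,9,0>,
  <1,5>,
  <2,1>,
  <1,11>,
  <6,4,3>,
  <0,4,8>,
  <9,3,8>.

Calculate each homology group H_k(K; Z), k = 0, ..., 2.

H_0 ≅ Z^2,  H_1 ≅ Z^2 ⊕ Z/2Z,  H_2 = 0.

Take the total order 0 < 1 < 2 < 3 < 4 < 5 < 6 < 7 < 8 < 9 < 10 < 11 on the vertex set. Then K (dimension 2) consists of the simplices:

  0-simplices (12): [0], [1], [2], [3], [4], [5], [6], [7], [8], [9], [10], [11]
  1-simplices (24): (24 of them)
  2-simplices (12): [0,3,4], [0,3,9], [0,4,8], [0,8,10], [0,9,10], [3,4,6], [3,6,10], [3,8,9], [3,8,10], [4,6,8], [6,8,9], [6,9,10]

Hence C_0 ≅ Z^12, C_1 ≅ Z^24, C_2 ≅ Z^12.

Boundary ∂_1: C_1 → C_0 sends each edge [p,q] (with p < q) to q − p. For instance
  ∂[6,10] = [10] − [6].
This gives a 12×24 integer matrix of rank 10; reducing to Smith normal form yields diagonal entries (1,1,1,1,1,1,1,1,1,1).

∂_2: C_2 → C_1 acts by ∂[p,q,r] = [q,r] − [p,r] + [p,q]. For instance
  ∂[4,6,8] = [6,8] − [4,8] + [4,6],
  ∂[3,6,10] = [6,10] − [3,10] + [3,6].
This gives a 24×12 integer matrix of rank 12; reducing to Smith normal form yields diagonal entries (1,1,1,1,1,1,1,1,1,1,1,2).

From H_k ≅ ker(∂_k) / im(∂_{k+1}) we obtain:

  H_0: rank C_0 − rank ∂_1 = 12 − 10 = 2, and the invariant factors of ∂_1 are all 1, so H_0 = Z^2.
  H_1: rank ker ∂_1 − rank ∂_2 = (24 − 10) − 12 = 2, and ∂_2 has invariant factor 2 > 1, so H_1 = Z^2 ⊕ Z/2Z.
  H_2: rank ker ∂_2 − rank ∂_3 = (12 − 12) − 0 = 0, and there is no ∂_3, so H_2 = 0.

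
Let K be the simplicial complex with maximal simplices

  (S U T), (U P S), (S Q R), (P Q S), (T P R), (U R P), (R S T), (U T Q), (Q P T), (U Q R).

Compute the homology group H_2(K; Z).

H_2 = 0.

Take the total order P < Q < R < S < T < U on the vertex set. Then K (dimension 2) consists of the simplices:

  0-simplices (6): P, Q, R, S, T, U
  1-simplices (15): PQ, PR, PS, PT, PU, QR, QS, QT, QU, RS, RT, RU, ST, SU, TU
  2-simplices (10): PQS, PQT, PRT, PRU, PSU, QRS, QRU, QTU, RST, STU

Hence C_0 ≅ Z^6, C_1 ≅ Z^15, C_2 ≅ Z^10.

The boundary map ∂_1: C_1 → C_0 maps an edge to its endpoints' difference, ∂[p,q] = q − p.
The 6×15 boundary matrix has rank 5 and Smith normal form diag(1,1,1,1,1).

The boundary map ∂_2: C_2 → C_1 sends each 2-simplex [p,q,r] to [q,r] − [p,r] + [p,q]. For instance
  ∂PSU = SU − PU + PS,
  ∂PRU = RU − PU + PR.
The resulting 15×10 matrix has rank 10, and its Smith normal form has invariant factors (1,1,1,1,1,1,1,1,1,2).

Computing H_k = (kernel of ∂_k) / (image of ∂_{k+1}):

  H_2: rank ker ∂_2 − rank ∂_3 = (10 − 10) − 0 = 0, and there is no ∂_3, so H_2 = 0.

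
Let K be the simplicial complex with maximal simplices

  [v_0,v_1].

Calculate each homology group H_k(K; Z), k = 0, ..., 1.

Take the total order v_0 < v_1 on the vertex set. Then K (dimension 1) consists of the simplices:

  0-simplices (2): [v_0], [v_1]
  1-simplices (1): [v_0,v_1]

so the chain groups are C_0 ≅ Z^2, C_1 ≅ Z^1.

The boundary map ∂_1: C_1 → C_0 maps an edge to its endpoints' difference, ∂[p,q] = q − p. For instance
  ∂[v_0,v_1] = [v_1] − [v_0].
The 2×1 boundary matrix has rank 1 and Smith normal form diag(1).

From H_k ≅ ker(∂_k) / im(∂_{k+1}) we obtain:

  H_0: rank C_0 − rank ∂_1 = 2 − 1 = 1, and the invariant factors of ∂_1 are all 1, so H_0 = Z.
  H_1: rank ker ∂_1 − rank ∂_2 = (1 − 1) − 0 = 0, and there is no ∂_2, so H_1 = 0.

H_0 ≅ Z,  H_1 = 0.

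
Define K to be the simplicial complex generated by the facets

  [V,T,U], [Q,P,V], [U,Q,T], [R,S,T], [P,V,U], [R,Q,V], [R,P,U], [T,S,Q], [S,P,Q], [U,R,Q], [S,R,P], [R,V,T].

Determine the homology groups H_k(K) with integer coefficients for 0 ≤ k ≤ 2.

H_0 ≅ Z,  H_1 ≅ Z/2,  H_2 = 0.

Fix the vertex order P < Q < R < S < T < U < V and write every simplex with vertices in increasing order. Then dim K = 2 and the simplices of K are:

  0-simplices (7): P, Q, R, S, T, U, V
  1-simplices (18): PQ, PR, PS, PU, PV, QR, QS, QT, QU, QV, RS, RT, RU, RV, ST, TU, TV, UV
  2-simplices (12): PQS, PQV, PRS, PRU, PUV, QRU, QRV, QST, QTU, RST, RTV, TUV

giving chain groups C_0 ≅ Z^7, C_1 ≅ Z^18, C_2 ≅ Z^12.

The boundary map ∂_1: C_1 → C_0 maps an edge to its endpoints' difference, ∂[p,q] = q − p. For instance
  ∂RU = U − R.
The resulting 7×18 matrix has rank 6, and its Smith normal form has invariant factors (1,1,1,1,1,1).

Boundary ∂_2: C_2 → C_1 sends each 2-simplex [p,q,r] to [q,r] − [p,r] + [p,q]. For instance
  ∂QTU = TU − QU + QT,
  ∂PUV = UV − PV + PU.
The resulting 18×12 matrix has rank 12, and its Smith normal form has invariant factors (1,1,1,1,1,1,1,1,1,1,1,2).

From H_k ≅ ker(∂_k) / im(∂_{k+1}) we obtain:

  H_0: rank C_0 − rank ∂_1 = 7 − 6 = 1, and the invariant factors of ∂_1 are all 1, so H_0 ≅ Z.
  H_1: rank ker ∂_1 − rank ∂_2 = (18 − 6) − 12 = 0, and ∂_2 has invariant factor 2 > 1, so H_1 ≅ Z/2.
  H_2: rank ker ∂_2 − rank ∂_3 = (12 − 12) − 0 = 0, and there is no ∂_3, so H_2 ≅ 0.

As a check, the Euler characteristic is 7 − 18 + 12 = 1, which agrees with 1 − 0 + 0 = 1.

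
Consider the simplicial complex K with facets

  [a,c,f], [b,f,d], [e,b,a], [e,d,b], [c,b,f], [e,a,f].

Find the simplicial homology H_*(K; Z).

Fix the vertex order a < b < c < d < e < f and write every simplex with vertices in increasing order. Then dim K = 2 and the simplices of K are:

  0-simplices (6): a, b, c, d, e, f
  1-simplices (12): ab, ac, ae, af, bc, bd, be, bf, cf, de, df, ef
  2-simplices (6): abe, acf, aef, bcf, bde, bdf

giving chain groups C_0 ≅ Z^6, C_1 ≅ Z^12, C_2 ≅ Z^6.

∂_1: C_1 → C_0 sends each edge [p,q] (with p < q) to q − p.
The 6×12 boundary matrix has rank 5 and Smith normal form diag(1,1,1,1,1).

Boundary ∂_2: C_2 → C_1 maps a triangle to the signed sum of its edges. For instance
  ∂bcf = cf − bf + bc,
  ∂abe = be − ae + ab.
As a 12×6 matrix over Z this has rank 6, with invariant factors (1,1,1,1,1,1).

Computing H_k = (kernel of ∂_k) / (image of ∂_{k+1}):

  H_0: rank C_0 − rank ∂_1 = 6 − 5 = 1, and the invariant factors of ∂_1 are all 1, so H_0 ≅ Z.
  H_1: rank ker ∂_1 − rank ∂_2 = (12 − 5) − 6 = 1, and the invariant factors of ∂_2 are all 1, so H_1 ≅ Z.
  H_2: rank ker ∂_2 − rank ∂_3 = (6 − 6) − 0 = 0, and there is no ∂_3, so H_2 ≅ 0.

H_0 = Z,  H_1 = Z,  H_2 = 0.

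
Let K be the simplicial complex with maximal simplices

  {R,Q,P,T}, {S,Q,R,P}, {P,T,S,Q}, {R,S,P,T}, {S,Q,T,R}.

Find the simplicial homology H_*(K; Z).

We work with the vertex ordering P < Q < R < S < T. The simplices of K, each written with vertices in increasing order, are:

  0-simplices (5): P, Q, R, S, T
  1-simplices (10): PQ, PR, PS, PT, QR, QS, QT, RS, RT, ST
  2-simplices (10): PQR, PQS, PQT, PRS, PRT, PST, QRS, QRT, QST, RST
  3-simplices (5): PQRS, PQRT, PQST, PRST, QRST

so the chain groups are C_0 ≅ Z^5, C_1 ≅ Z^10, C_2 ≅ Z^10, C_3 ≅ Z^5.

Boundary ∂_1: C_1 → C_0 maps an edge to its endpoints' difference, ∂[p,q] = q − p.
The resulting 5×10 matrix has rank 4, and its Smith normal form has invariant factors (1,1,1,1).

Boundary ∂_2: C_2 → C_1 maps a triangle to the signed sum of its edges. For instance
  ∂RST = ST − RT + RS,
  ∂PQS = QS − PS + PQ.
This gives a 10×10 integer matrix of rank 6; reducing to Smith normal form yields diagonal entries (1,1,1,1,1,1).

The boundary map ∂_3: C_3 → C_2 sends each 3-simplex σ to the alternating sum Σ_i (−1)^i (σ with its i-th vertex removed). For instance
  ∂PRST = RST − PST + PRT − PRS,
  ∂PQRS = QRS − PRS + PQS − PQR.
This gives a 10×5 integer matrix of rank 4; reducing to Smith normal form yields diagonal entries (1,1,1,1).

From H_k ≅ ker(∂_k) / im(∂_{k+1}) we obtain:

  H_0: rank C_0 − rank ∂_1 = 5 − 4 = 1, and the invariant factors of ∂_1 are all 1, so H_0 = Z.
  H_1: rank ker ∂_1 − rank ∂_2 = (10 − 4) − 6 = 0, and the invariant factors of ∂_2 are all 1, so H_1 = 0.
  H_2: rank ker ∂_2 − rank ∂_3 = (10 − 6) − 4 = 0, and the invariant factors of ∂_3 are all 1, so H_2 = 0.
  H_3: rank ker ∂_3 − rank ∂_4 = (5 − 4) − 0 = 1, and there is no ∂_4, so H_3 = Z.

H_0 = Z,  H_1 = 0,  H_2 = 0,  H_3 = Z.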